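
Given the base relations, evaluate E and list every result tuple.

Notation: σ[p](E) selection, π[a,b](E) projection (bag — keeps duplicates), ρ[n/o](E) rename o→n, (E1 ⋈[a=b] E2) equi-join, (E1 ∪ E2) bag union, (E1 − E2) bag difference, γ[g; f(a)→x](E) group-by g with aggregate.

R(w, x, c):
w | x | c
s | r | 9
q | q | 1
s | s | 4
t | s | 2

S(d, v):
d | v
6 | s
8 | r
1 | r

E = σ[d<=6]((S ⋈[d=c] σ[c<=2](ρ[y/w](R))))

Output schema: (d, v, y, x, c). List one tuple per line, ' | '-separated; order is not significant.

Per-node cardinality:
  S → 3
  R → 4
  ρ[y/w](R) → 4
  σ[c<=2](ρ[y/w](R)) → 2
  (S ⋈[d=c] σ[c<=2](ρ[y/w](R))) → 1
  σ[d<=6]((S ⋈[d=c] σ[c<=2](ρ[y/w](R)))) → 1

== RESULT ==
d | v | y | x | c
1 | r | q | q | 1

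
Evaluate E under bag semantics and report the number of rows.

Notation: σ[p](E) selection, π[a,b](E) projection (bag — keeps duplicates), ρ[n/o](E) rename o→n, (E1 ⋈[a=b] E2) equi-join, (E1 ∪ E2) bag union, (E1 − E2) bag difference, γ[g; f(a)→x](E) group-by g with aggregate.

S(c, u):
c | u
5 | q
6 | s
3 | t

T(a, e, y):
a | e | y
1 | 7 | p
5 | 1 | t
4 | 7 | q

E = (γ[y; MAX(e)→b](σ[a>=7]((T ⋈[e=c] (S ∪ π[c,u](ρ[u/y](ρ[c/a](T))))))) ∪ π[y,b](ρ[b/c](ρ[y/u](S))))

Stepwise |·|:
  T → 3
  S → 3
  T → 3
  ρ[c/a](T) → 3
  ρ[u/y](ρ[c/a](T)) → 3
  π[c,u](ρ[u/y](ρ[c/a](T))) → 3
  (S ∪ π[c,u](ρ[u/y](ρ[c/a](T)))) → 6
  (T ⋈[e=c] (S ∪ π[c,u](ρ[u/y](ρ[c/a](T))))) → 1
  σ[a>=7]((T ⋈[e=c] (S ∪ π[c,u](ρ[u/y](ρ[c/a](T)))))) → 0
  γ[y; MAX(e)→b](σ[a>=7]((T ⋈[e=c] (S ∪ π[c,u](ρ[u/y](ρ[c/a](T))))))) → 0
  S → 3
  ρ[y/u](S) → 3
  ρ[b/c](ρ[y/u](S)) → 3
  π[y,b](ρ[b/c](ρ[y/u](S))) → 3
  (γ[y; MAX(e)→b](σ[a>=7]((T ⋈[e=c] (S ∪ π[c,u](ρ[u/y](ρ[c/a](T))))))) ∪ π[y,b](ρ[b/c](ρ[y/u](S)))) → 3

|E| = 3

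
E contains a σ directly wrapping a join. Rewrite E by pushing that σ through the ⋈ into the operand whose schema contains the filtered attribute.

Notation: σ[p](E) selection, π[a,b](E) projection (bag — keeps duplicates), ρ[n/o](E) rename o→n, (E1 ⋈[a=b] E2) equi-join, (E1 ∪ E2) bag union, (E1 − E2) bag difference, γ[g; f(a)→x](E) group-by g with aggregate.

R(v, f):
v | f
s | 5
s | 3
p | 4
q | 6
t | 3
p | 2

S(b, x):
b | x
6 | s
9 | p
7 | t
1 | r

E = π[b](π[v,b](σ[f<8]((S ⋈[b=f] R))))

σ filters on f, owned by the right side.
E' = π[b](π[v,b]((S ⋈[b=f] σ[f<8](R))))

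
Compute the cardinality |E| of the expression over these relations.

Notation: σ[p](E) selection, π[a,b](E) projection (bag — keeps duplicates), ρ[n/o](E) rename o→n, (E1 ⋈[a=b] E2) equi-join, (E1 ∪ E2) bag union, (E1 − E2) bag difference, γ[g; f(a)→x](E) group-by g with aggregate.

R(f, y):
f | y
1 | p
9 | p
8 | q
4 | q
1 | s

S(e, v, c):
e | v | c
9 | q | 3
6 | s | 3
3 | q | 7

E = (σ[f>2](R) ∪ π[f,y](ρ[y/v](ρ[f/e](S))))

Stepwise |·|:
  R → 5
  σ[f>2](R) → 3
  S → 3
  ρ[f/e](S) → 3
  ρ[y/v](ρ[f/e](S)) → 3
  π[f,y](ρ[y/v](ρ[f/e](S))) → 3
  (σ[f>2](R) ∪ π[f,y](ρ[y/v](ρ[f/e](S)))) → 6

|E| = 6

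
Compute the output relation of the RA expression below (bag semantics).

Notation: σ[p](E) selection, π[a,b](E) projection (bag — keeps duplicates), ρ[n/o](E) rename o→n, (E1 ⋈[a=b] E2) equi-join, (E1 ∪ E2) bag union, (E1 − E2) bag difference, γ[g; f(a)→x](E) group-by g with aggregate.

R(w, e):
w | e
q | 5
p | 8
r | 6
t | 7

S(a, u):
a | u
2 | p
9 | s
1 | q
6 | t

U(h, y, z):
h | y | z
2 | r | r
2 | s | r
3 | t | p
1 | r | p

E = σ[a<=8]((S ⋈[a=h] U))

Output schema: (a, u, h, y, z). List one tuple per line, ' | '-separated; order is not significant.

Per-node cardinality:
  S → 4
  U → 4
  (S ⋈[a=h] U) → 3
  σ[a<=8]((S ⋈[a=h] U)) → 3

== RESULT ==
a | u | h | y | z
1 | q | 1 | r | p
2 | p | 2 | r | r
2 | p | 2 | s | r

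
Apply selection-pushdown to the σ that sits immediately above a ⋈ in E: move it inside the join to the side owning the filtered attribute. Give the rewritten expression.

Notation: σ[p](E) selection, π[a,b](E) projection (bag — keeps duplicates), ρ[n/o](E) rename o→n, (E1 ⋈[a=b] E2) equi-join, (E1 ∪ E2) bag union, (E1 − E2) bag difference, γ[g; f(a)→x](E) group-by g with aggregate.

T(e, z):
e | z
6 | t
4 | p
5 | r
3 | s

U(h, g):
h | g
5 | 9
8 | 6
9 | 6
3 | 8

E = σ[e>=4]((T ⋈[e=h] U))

σ filters on e, owned by the left side.
E' = (σ[e>=4](T) ⋈[e=h] U)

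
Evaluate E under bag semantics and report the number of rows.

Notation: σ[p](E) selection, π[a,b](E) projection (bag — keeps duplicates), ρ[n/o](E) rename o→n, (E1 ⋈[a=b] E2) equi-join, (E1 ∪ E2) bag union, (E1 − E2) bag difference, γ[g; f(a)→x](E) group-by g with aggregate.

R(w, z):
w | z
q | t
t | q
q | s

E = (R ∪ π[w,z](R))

Stepwise |·|:
  R → 3
  R → 3
  π[w,z](R) → 3
  (R ∪ π[w,z](R)) → 6

|E| = 6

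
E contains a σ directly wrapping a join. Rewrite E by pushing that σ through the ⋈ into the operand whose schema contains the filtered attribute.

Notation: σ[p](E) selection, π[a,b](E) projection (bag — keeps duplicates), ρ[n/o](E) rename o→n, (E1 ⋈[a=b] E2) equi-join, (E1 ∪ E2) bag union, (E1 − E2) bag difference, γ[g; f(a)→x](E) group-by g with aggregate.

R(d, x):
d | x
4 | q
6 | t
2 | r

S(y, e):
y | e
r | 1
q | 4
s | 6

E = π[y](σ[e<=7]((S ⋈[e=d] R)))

σ filters on e, owned by the left side.
E' = π[y]((σ[e<=7](S) ⋈[e=d] R))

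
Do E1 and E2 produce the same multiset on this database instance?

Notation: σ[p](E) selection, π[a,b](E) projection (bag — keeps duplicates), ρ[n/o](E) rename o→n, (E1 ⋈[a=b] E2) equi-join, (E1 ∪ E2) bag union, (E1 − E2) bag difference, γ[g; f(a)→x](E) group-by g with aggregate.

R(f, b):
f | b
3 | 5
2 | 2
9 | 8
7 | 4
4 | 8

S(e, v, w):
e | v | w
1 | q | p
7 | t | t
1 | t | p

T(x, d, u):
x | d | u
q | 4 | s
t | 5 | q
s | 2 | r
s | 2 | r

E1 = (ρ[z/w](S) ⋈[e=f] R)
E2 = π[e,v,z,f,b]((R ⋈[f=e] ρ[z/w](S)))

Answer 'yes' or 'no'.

E1 subexpression sizes:
  S → 3
  ρ[z/w](S) → 3
  R → 5
  (ρ[z/w](S) ⋈[e=f] R) → 1
E2 subexpression sizes:
  R → 5
  S → 3
  ρ[z/w](S) → 3
  (R ⋈[f=e] ρ[z/w](S)) → 1
  π[e,v,z,f,b]((R ⋈[f=e] ρ[z/w](S))) → 1

E1 and E2 produce the same multiset:
e | v | z | f | b
7 | t | t | 7 | 4

yes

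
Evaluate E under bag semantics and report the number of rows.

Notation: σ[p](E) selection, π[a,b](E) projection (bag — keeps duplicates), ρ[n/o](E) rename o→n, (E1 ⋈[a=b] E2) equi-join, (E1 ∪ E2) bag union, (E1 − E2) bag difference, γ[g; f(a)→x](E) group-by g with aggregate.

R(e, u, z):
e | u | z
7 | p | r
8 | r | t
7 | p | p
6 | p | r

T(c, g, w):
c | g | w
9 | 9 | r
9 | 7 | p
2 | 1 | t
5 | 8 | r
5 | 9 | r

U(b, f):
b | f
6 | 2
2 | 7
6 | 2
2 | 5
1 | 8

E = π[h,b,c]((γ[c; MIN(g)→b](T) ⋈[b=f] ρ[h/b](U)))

Stepwise |·|:
  T → 5
  γ[c; MIN(g)→b](T) → 3
  U → 5
  ρ[h/b](U) → 5
  (γ[c; MIN(g)→b](T) ⋈[b=f] ρ[h/b](U)) → 2
  π[h,b,c]((γ[c; MIN(g)→b](T) ⋈[b=f] ρ[h/b](U))) → 2

|E| = 2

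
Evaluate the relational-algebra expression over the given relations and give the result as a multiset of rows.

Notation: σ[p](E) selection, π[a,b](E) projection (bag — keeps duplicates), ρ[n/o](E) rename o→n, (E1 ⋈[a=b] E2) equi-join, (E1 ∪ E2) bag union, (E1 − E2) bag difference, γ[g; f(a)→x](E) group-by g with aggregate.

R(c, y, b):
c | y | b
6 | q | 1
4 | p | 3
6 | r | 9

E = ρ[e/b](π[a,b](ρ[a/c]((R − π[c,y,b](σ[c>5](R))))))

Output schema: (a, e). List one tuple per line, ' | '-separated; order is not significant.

Per-node cardinality:
  R → 3
  R → 3
  σ[c>5](R) → 2
  π[c,y,b](σ[c>5](R)) → 2
  (R − π[c,y,b](σ[c>5](R))) → 1
  ρ[a/c]((R − π[c,y,b](σ[c>5](R)))) → 1
  π[a,b](ρ[a/c]((R − π[c,y,b](σ[c>5](R))))) → 1
  ρ[e/b](π[a,b](ρ[a/c]((R − π[c,y,b](σ[c>5](R)))))) → 1

== RESULT ==
a | e
4 | 3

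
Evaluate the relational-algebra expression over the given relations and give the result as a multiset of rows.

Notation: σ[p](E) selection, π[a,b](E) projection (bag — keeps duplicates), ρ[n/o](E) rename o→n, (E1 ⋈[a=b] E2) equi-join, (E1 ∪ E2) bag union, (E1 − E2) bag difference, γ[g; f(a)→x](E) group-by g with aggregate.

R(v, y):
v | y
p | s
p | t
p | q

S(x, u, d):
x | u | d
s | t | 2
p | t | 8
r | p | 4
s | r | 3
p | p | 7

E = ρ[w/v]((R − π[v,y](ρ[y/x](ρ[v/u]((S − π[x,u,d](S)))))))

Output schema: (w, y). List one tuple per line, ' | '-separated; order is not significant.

Row counts bottom-up:
  R → 3
  S → 5
  S → 5
  π[x,u,d](S) → 5
  (S − π[x,u,d](S)) → 0
  ρ[v/u]((S − π[x,u,d](S))) → 0
  ρ[y/x](ρ[v/u]((S − π[x,u,d](S)))) → 0
  π[v,y](ρ[y/x](ρ[v/u]((S − π[x,u,d](S))))) → 0
  (R − π[v,y](ρ[y/x](ρ[v/u]((S − π[x,u,d](S)))))) → 3
  ρ[w/v]((R − π[v,y](ρ[y/x](ρ[v/u]((S − π[x,u,d](S))))))) → 3

== RESULT ==
w | y
p | q
p | s
p | t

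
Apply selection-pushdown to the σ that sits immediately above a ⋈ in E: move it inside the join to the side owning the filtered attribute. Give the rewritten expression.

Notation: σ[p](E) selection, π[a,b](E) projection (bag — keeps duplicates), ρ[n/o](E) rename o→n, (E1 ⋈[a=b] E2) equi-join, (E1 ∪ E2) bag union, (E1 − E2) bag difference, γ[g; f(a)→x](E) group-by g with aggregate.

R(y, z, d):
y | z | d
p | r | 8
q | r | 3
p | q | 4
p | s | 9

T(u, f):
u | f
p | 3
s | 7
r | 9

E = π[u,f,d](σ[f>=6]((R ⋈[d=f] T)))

σ filters on f, owned by the right side.
E' = π[u,f,d]((R ⋈[d=f] σ[f>=6](T)))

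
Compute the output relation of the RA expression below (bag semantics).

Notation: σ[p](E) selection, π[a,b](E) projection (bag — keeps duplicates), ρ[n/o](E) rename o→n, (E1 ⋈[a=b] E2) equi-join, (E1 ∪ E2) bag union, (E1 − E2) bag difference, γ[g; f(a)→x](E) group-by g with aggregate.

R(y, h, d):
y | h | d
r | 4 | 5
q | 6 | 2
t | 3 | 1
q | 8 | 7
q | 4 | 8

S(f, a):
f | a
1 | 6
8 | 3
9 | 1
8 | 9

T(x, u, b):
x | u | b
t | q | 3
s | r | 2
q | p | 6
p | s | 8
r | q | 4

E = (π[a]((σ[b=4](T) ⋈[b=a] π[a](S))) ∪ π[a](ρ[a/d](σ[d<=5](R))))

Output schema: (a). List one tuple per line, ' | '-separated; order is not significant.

Stepwise |·|:
  T → 5
  σ[b=4](T) → 1
  S → 4
  π[a](S) → 4
  (σ[b=4](T) ⋈[b=a] π[a](S)) → 0
  π[a]((σ[b=4](T) ⋈[b=a] π[a](S))) → 0
  R → 5
  σ[d<=5](R) → 3
  ρ[a/d](σ[d<=5](R)) → 3
  π[a](ρ[a/d](σ[d<=5](R))) → 3
  (π[a]((σ[b=4](T) ⋈[b=a] π[a](S))) ∪ π[a](ρ[a/d](σ[d<=5](R)))) → 3

== RESULT ==
a
1
2
5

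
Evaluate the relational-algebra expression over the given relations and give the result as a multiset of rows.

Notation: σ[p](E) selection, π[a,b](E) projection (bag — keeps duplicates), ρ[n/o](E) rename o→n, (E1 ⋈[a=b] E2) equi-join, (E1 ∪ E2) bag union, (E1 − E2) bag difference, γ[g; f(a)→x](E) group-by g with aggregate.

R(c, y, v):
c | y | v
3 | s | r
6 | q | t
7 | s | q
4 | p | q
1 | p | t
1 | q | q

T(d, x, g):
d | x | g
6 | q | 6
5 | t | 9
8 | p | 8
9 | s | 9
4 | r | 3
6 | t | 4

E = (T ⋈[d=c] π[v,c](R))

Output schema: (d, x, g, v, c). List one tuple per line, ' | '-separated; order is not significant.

Subexpression sizes:
  T → 6
  R → 6
  π[v,c](R) → 6
  (T ⋈[d=c] π[v,c](R)) → 3

== RESULT ==
d | x | g | v | c
4 | r | 3 | q | 4
6 | q | 6 | t | 6
6 | t | 4 | t | 6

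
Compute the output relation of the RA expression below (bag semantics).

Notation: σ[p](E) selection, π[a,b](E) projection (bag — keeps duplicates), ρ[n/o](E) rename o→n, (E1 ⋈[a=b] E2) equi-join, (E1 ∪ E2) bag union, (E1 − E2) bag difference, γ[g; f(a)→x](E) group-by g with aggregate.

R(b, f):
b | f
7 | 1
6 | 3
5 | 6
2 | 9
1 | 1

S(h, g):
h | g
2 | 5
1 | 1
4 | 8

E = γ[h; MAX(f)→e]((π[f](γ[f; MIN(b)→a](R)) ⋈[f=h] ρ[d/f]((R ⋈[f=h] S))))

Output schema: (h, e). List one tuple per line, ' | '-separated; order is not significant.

Row counts bottom-up:
  R → 5
  γ[f; MIN(b)→a](R) → 4
  π[f](γ[f; MIN(b)→a](R)) → 4
  R → 5
  S → 3
  (R ⋈[f=h] S) → 2
  ρ[d/f]((R ⋈[f=h] S)) → 2
  (π[f](γ[f; MIN(b)→a](R)) ⋈[f=h] ρ[d/f]((R ⋈[f=h] S))) → 2
  γ[h; MAX(f)→e]((π[f](γ[f; MIN(b)→a](R)) ⋈[f=h] ρ[d/f]((R ⋈[f=h] S)))) → 1

== RESULT ==
h | e
1 | 1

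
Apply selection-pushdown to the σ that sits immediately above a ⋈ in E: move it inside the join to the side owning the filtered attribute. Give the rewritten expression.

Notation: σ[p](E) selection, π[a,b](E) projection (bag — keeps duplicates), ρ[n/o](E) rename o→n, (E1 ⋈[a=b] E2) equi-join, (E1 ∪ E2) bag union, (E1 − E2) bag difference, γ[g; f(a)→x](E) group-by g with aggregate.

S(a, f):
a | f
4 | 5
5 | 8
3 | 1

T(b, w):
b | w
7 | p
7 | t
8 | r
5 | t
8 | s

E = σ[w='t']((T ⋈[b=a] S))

σ filters on w, owned by the left side.
E' = (σ[w='t'](T) ⋈[b=a] S)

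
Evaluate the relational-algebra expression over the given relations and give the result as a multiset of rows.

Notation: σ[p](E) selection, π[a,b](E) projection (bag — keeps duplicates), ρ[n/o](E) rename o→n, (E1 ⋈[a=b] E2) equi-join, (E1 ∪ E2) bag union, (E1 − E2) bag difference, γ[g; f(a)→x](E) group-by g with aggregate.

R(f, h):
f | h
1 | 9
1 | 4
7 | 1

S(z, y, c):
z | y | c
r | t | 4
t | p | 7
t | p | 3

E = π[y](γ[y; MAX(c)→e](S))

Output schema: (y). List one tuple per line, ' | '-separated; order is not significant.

Row counts bottom-up:
  S → 3
  γ[y; MAX(c)→e](S) → 2
  π[y](γ[y; MAX(c)→e](S)) → 2

== RESULT ==
y
p
t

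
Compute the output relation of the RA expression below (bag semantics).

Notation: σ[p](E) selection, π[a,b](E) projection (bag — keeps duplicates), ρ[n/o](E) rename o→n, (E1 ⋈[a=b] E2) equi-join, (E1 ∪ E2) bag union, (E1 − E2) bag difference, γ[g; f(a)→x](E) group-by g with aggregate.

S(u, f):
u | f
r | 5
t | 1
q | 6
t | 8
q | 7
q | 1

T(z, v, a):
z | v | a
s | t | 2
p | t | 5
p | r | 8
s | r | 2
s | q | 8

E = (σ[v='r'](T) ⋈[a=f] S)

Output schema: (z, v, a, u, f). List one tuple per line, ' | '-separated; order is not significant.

Subexpression sizes:
  T → 5
  σ[v='r'](T) → 2
  S → 6
  (σ[v='r'](T) ⋈[a=f] S) → 1

== RESULT ==
z | v | a | u | f
p | r | 8 | t | 8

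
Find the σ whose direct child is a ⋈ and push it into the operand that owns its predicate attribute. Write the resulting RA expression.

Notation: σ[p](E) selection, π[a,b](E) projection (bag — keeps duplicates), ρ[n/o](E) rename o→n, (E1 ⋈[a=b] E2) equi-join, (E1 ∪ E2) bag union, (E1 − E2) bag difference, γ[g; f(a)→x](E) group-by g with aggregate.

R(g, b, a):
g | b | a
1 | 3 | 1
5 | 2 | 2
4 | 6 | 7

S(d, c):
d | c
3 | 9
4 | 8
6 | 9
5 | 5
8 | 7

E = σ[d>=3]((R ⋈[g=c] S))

σ filters on d, owned by the right side.
E' = (R ⋈[g=c] σ[d>=3](S))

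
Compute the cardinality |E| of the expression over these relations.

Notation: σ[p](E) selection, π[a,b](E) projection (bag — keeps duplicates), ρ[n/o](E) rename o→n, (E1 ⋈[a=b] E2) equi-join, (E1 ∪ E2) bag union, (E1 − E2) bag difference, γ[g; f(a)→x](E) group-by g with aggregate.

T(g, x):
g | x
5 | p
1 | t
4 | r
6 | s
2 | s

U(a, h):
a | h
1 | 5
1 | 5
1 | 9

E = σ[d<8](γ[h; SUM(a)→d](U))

Subexpression sizes:
  U → 3
  γ[h; SUM(a)→d](U) → 2
  σ[d<8](γ[h; SUM(a)→d](U)) → 2

|E| = 2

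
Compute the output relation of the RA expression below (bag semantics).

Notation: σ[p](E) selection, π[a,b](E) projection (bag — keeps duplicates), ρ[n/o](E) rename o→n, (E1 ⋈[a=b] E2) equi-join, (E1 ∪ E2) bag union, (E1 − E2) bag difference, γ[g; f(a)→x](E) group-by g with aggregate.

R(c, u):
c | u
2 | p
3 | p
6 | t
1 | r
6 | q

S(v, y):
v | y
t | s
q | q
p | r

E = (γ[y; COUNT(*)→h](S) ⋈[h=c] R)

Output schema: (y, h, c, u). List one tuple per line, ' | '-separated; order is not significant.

Stepwise |·|:
  S → 3
  γ[y; COUNT(*)→h](S) → 3
  R → 5
  (γ[y; COUNT(*)→h](S) ⋈[h=c] R) → 3

== RESULT ==
y | h | c | u
q | 1 | 1 | r
r | 1 | 1 | r
s | 1 | 1 | r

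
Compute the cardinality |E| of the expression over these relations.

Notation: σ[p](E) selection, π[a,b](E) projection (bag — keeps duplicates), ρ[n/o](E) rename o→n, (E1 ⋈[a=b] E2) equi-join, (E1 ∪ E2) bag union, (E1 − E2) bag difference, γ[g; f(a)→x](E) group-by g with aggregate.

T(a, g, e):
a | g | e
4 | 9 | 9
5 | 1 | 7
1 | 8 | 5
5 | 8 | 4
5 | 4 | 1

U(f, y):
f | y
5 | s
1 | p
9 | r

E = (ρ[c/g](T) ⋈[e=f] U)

Row counts bottom-up:
  T → 5
  ρ[c/g](T) → 5
  U → 3
  (ρ[c/g](T) ⋈[e=f] U) → 3

|E| = 3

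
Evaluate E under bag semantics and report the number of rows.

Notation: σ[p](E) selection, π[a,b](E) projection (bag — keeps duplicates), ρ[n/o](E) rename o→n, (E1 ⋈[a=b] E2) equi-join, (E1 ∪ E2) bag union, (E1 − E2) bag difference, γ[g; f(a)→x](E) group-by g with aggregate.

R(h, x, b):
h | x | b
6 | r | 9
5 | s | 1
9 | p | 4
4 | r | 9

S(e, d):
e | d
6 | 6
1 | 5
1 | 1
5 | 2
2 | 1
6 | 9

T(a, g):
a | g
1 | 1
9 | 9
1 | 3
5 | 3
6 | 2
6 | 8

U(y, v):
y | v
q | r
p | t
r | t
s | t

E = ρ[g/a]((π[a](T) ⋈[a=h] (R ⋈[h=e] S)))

Per-node cardinality:
  T → 6
  π[a](T) → 6
  R → 4
  S → 6
  (R ⋈[h=e] S) → 3
  (π[a](T) ⋈[a=h] (R ⋈[h=e] S)) → 5
  ρ[g/a]((π[a](T) ⋈[a=h] (R ⋈[h=e] S))) → 5

|E| = 5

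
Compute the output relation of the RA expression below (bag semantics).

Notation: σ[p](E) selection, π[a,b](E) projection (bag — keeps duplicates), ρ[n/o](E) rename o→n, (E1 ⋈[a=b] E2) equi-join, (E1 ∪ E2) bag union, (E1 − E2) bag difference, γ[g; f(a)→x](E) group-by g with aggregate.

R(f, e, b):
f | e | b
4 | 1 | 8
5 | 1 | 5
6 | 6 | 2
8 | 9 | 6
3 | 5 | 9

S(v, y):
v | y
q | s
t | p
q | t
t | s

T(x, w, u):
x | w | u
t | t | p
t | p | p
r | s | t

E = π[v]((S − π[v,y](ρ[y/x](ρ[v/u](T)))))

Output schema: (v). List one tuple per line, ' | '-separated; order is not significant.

Per-node cardinality:
  S → 4
  T → 3
  ρ[v/u](T) → 3
  ρ[y/x](ρ[v/u](T)) → 3
  π[v,y](ρ[y/x](ρ[v/u](T))) → 3
  (S − π[v,y](ρ[y/x](ρ[v/u](T)))) → 4
  π[v]((S − π[v,y](ρ[y/x](ρ[v/u](T))))) → 4

== RESULT ==
v
q
q
t
t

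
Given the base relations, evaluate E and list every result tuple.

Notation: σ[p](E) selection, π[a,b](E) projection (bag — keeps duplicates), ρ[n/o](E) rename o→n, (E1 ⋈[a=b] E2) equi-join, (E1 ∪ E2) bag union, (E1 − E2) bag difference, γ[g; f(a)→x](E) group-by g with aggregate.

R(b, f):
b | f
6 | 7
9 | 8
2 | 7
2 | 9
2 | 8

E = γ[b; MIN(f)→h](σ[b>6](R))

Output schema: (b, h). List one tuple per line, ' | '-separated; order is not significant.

Subexpression sizes:
  R → 5
  σ[b>6](R) → 1
  γ[b; MIN(f)→h](σ[b>6](R)) → 1

== RESULT ==
b | h
9 | 8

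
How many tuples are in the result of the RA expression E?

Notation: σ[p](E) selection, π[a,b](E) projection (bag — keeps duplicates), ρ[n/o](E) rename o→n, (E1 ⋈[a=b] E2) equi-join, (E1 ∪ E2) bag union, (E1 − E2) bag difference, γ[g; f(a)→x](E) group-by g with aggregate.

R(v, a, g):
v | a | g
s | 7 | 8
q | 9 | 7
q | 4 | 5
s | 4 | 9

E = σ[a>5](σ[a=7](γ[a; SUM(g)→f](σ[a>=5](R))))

Per-node cardinality:
  R → 4
  σ[a>=5](R) → 2
  γ[a; SUM(g)→f](σ[a>=5](R)) → 2
  σ[a=7](γ[a; SUM(g)→f](σ[a>=5](R))) → 1
  σ[a>5](σ[a=7](γ[a; SUM(g)→f](σ[a>=5](R)))) → 1

|E| = 1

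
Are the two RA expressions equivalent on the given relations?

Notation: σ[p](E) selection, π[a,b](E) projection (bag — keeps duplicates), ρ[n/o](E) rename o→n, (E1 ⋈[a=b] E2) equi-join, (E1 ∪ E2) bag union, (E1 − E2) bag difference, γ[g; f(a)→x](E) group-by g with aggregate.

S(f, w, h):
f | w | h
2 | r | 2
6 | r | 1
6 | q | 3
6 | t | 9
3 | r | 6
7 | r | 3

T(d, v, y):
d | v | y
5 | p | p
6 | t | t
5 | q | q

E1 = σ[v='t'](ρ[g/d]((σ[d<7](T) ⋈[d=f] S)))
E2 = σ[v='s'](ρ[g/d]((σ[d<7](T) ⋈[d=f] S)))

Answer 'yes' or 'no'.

E1 subexpression sizes:
  T → 3
  σ[d<7](T) → 3
  S → 6
  (σ[d<7](T) ⋈[d=f] S) → 3
  ρ[g/d]((σ[d<7](T) ⋈[d=f] S)) → 3
  σ[v='t'](ρ[g/d]((σ[d<7](T) ⋈[d=f] S))) → 3
E2 subexpression sizes:
  T → 3
  σ[d<7](T) → 3
  S → 6
  (σ[d<7](T) ⋈[d=f] S) → 3
  ρ[g/d]((σ[d<7](T) ⋈[d=f] S)) → 3
  σ[v='s'](ρ[g/d]((σ[d<7](T) ⋈[d=f] S))) → 0

E1 result:
g | v | y | f | w | h
6 | t | t | 6 | q | 3
6 | t | t | 6 | r | 1
6 | t | t | 6 | t | 9
E2 result:
g | v | y | f | w | h
(0 rows)
Witness: (6, 't', 't', 6, 'q', 3) appears 1× in E1 but 0× in E2.

no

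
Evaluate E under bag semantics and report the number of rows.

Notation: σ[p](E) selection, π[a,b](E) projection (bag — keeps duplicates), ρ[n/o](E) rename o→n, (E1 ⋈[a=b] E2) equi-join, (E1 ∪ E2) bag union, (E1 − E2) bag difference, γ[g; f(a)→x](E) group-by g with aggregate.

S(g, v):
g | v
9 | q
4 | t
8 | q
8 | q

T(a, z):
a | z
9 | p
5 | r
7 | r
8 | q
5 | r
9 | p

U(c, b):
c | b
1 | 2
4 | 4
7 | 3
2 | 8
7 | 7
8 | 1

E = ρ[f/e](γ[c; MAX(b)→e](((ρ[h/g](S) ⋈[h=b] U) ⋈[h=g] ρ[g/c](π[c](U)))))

Subexpression sizes:
  S → 4
  ρ[h/g](S) → 4
  U → 6
  (ρ[h/g](S) ⋈[h=b] U) → 3
  U → 6
  π[c](U) → 6
  ρ[g/c](π[c](U)) → 6
  ((ρ[h/g](S) ⋈[h=b] U) ⋈[h=g] ρ[g/c](π[c](U))) → 3
  γ[c; MAX(b)→e](((ρ[h/g](S) ⋈[h=b] U) ⋈[h=g] ρ[g/c](π[c](U)))) → 2
  ρ[f/e](γ[c; MAX(b)→e](((ρ[h/g](S) ⋈[h=b] U) ⋈[h=g] ρ[g/c](π[c](U))))) → 2

|E| = 2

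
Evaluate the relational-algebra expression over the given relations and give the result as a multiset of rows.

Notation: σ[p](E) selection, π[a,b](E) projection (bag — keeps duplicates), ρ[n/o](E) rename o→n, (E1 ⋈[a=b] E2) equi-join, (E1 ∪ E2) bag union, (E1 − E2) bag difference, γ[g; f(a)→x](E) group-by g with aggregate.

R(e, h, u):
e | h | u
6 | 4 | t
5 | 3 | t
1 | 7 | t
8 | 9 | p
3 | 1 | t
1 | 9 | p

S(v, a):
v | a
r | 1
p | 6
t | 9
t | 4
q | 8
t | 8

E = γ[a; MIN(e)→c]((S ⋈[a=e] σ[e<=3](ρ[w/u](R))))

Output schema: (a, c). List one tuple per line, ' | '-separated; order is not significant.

Per-node cardinality:
  S → 6
  R → 6
  ρ[w/u](R) → 6
  σ[e<=3](ρ[w/u](R)) → 3
  (S ⋈[a=e] σ[e<=3](ρ[w/u](R))) → 2
  γ[a; MIN(e)→c]((S ⋈[a=e] σ[e<=3](ρ[w/u](R)))) → 1

== RESULT ==
a | c
1 | 1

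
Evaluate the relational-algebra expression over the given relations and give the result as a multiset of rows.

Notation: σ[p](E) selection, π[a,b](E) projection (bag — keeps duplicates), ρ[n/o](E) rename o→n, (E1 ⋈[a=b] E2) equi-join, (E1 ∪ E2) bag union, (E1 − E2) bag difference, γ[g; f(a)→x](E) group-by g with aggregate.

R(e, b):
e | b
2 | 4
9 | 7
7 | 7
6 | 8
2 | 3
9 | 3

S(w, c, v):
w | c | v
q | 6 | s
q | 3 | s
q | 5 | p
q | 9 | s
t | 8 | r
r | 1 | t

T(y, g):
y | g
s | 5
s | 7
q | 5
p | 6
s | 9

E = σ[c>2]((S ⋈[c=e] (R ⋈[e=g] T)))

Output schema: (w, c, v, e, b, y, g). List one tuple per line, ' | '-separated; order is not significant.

Stepwise |·|:
  S → 6
  R → 6
  T → 5
  (R ⋈[e=g] T) → 4
  (S ⋈[c=e] (R ⋈[e=g] T)) → 3
  σ[c>2]((S ⋈[c=e] (R ⋈[e=g] T))) → 3

== RESULT ==
w | c | v | e | b | y | g
q | 6 | s | 6 | 8 | p | 6
q | 9 | s | 9 | 3 | s | 9
q | 9 | s | 9 | 7 | s | 9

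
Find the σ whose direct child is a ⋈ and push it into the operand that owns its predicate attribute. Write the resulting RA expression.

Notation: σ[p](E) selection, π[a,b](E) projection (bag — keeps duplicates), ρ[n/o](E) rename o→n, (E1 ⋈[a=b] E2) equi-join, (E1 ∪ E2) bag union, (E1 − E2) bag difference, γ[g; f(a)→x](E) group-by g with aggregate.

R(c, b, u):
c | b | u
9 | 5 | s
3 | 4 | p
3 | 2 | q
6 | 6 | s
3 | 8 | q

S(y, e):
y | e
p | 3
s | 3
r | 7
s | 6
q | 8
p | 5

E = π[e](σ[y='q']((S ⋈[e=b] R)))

σ filters on y, owned by the left side.
E' = π[e]((σ[y='q'](S) ⋈[e=b] R))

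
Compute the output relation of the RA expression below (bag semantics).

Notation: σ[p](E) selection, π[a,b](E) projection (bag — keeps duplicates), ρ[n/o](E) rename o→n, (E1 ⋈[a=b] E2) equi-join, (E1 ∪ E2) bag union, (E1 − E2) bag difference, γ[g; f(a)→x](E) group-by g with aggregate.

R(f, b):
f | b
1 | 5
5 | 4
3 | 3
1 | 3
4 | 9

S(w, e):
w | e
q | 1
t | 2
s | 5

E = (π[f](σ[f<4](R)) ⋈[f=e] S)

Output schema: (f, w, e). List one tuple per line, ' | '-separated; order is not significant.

Row counts bottom-up:
  R → 5
  σ[f<4](R) → 3
  π[f](σ[f<4](R)) → 3
  S → 3
  (π[f](σ[f<4](R)) ⋈[f=e] S) → 2

== RESULT ==
f | w | e
1 | q | 1
1 | q | 1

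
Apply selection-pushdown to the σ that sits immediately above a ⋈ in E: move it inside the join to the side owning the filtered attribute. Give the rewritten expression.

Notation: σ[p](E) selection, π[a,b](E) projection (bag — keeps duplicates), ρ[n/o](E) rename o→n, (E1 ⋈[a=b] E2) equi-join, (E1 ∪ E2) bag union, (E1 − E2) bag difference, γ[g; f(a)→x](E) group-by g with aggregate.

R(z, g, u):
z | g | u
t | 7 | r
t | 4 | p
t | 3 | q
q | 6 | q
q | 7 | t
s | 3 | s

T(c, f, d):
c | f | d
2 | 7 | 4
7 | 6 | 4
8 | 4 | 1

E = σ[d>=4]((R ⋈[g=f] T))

σ filters on d, owned by the right side.
E' = (R ⋈[g=f] σ[d>=4](T))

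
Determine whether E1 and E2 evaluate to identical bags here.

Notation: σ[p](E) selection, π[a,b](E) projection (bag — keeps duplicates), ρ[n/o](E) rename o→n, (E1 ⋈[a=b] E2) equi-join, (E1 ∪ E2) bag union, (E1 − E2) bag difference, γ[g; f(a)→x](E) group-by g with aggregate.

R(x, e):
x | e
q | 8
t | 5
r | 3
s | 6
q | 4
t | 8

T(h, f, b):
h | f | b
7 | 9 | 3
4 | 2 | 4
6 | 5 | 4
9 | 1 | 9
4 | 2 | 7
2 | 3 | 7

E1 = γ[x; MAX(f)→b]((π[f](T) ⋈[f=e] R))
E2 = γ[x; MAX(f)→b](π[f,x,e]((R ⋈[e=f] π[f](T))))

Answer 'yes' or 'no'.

E1 stepwise |·|:
  T → 6
  π[f](T) → 6
  R → 6
  (π[f](T) ⋈[f=e] R) → 2
  γ[x; MAX(f)→b]((π[f](T) ⋈[f=e] R)) → 2
E2 stepwise |·|:
  R → 6
  T → 6
  π[f](T) → 6
  (R ⋈[e=f] π[f](T)) → 2
  π[f,x,e]((R ⋈[e=f] π[f](T))) → 2
  γ[x; MAX(f)→b](π[f,x,e]((R ⋈[e=f] π[f](T)))) → 2

E1 and E2 produce the same multiset:
x | b
r | 3
t | 5

yes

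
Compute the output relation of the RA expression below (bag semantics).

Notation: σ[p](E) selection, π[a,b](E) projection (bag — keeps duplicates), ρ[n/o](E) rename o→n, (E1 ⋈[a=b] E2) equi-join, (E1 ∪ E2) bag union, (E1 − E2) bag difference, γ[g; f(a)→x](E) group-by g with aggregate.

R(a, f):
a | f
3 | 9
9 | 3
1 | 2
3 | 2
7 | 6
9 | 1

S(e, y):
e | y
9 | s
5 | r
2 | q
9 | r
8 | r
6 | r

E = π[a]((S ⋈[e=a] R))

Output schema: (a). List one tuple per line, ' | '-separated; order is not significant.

Stepwise |·|:
  S → 6
  R → 6
  (S ⋈[e=a] R) → 4
  π[a]((S ⋈[e=a] R)) → 4

== RESULT ==
a
9
9
9
9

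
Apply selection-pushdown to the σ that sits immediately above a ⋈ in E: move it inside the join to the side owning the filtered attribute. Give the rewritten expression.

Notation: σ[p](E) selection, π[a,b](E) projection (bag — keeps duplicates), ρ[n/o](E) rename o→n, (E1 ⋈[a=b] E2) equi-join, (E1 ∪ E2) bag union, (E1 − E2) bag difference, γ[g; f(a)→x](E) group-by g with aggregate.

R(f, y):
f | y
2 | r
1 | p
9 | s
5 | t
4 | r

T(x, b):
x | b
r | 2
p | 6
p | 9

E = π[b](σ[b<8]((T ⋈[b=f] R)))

σ filters on b, owned by the left side.
E' = π[b]((σ[b<8](T) ⋈[b=f] R))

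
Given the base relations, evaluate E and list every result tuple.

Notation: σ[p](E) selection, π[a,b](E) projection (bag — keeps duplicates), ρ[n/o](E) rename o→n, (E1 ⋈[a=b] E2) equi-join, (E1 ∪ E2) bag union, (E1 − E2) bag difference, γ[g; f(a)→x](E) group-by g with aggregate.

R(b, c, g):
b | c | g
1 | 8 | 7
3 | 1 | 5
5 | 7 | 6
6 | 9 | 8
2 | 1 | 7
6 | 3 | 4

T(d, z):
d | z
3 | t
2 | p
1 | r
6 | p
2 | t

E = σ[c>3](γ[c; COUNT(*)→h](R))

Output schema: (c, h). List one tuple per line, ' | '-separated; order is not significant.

Subexpression sizes:
  R → 6
  γ[c; COUNT(*)→h](R) → 5
  σ[c>3](γ[c; COUNT(*)→h](R)) → 3

== RESULT ==
c | h
7 | 1
8 | 1
9 | 1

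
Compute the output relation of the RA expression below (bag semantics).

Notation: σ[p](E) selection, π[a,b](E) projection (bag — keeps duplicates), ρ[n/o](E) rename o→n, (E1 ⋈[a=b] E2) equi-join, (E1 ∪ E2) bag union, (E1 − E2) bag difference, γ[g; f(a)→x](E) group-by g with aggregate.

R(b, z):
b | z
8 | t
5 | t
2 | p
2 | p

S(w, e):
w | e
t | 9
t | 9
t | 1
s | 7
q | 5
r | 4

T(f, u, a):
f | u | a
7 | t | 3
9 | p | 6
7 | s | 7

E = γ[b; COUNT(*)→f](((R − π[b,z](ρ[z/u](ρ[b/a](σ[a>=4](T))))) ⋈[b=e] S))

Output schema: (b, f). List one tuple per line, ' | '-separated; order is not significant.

Row counts bottom-up:
  R → 4
  T → 3
  σ[a>=4](T) → 2
  ρ[b/a](σ[a>=4](T)) → 2
  ρ[z/u](ρ[b/a](σ[a>=4](T))) → 2
  π[b,z](ρ[z/u](ρ[b/a](σ[a>=4](T)))) → 2
  (R − π[b,z](ρ[z/u](ρ[b/a](σ[a>=4](T))))) → 4
  S → 6
  ((R − π[b,z](ρ[z/u](ρ[b/a](σ[a>=4](T))))) ⋈[b=e] S) → 1
  γ[b; COUNT(*)→f](((R − π[b,z](ρ[z/u](ρ[b/a](σ[a>=4](T))))) ⋈[b=e] S)) → 1

== RESULT ==
b | f
5 | 1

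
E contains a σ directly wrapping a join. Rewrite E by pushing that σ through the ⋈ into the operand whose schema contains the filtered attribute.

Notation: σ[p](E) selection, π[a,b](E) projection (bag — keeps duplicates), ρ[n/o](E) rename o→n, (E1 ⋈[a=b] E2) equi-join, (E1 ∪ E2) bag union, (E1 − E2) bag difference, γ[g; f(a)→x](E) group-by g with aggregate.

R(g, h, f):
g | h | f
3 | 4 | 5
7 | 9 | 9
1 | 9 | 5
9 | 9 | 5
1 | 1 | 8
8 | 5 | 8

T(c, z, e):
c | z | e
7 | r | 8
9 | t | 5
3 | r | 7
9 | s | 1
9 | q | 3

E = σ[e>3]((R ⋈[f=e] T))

σ filters on e, owned by the right side.
E' = (R ⋈[f=e] σ[e>3](T))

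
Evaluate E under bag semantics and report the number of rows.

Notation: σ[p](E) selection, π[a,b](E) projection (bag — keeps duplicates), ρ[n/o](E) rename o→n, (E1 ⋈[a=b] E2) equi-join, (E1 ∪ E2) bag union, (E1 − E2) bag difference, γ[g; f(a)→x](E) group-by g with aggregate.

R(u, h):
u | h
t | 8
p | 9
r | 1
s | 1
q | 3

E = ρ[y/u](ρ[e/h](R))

Subexpression sizes:
  R → 5
  ρ[e/h](R) → 5
  ρ[y/u](ρ[e/h](R)) → 5

|E| = 5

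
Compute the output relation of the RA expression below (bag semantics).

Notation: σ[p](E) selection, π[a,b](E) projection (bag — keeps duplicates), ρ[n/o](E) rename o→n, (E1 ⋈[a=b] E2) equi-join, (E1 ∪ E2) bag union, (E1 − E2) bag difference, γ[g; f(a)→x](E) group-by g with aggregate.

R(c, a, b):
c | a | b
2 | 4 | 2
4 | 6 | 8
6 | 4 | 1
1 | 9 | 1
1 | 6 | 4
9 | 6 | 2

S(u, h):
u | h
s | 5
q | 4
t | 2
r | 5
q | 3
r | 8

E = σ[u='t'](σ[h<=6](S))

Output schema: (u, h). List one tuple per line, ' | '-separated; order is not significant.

Stepwise |·|:
  S → 6
  σ[h<=6](S) → 5
  σ[u='t'](σ[h<=6](S)) → 1

== RESULT ==
u | h
t | 2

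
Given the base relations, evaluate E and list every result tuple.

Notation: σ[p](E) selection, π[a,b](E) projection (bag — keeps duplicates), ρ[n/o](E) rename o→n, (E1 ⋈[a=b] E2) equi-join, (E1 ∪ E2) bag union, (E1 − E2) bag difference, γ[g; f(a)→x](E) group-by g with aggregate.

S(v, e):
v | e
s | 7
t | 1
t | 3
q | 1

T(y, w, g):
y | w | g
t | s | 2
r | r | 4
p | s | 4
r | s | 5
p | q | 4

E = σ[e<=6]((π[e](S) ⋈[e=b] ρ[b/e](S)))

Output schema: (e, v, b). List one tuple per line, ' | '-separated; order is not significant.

Row counts bottom-up:
  S → 4
  π[e](S) → 4
  S → 4
  ρ[b/e](S) → 4
  (π[e](S) ⋈[e=b] ρ[b/e](S)) → 6
  σ[e<=6]((π[e](S) ⋈[e=b] ρ[b/e](S))) → 5

== RESULT ==
e | v | b
1 | q | 1
1 | q | 1
1 | t | 1
1 | t | 1
3 | t | 3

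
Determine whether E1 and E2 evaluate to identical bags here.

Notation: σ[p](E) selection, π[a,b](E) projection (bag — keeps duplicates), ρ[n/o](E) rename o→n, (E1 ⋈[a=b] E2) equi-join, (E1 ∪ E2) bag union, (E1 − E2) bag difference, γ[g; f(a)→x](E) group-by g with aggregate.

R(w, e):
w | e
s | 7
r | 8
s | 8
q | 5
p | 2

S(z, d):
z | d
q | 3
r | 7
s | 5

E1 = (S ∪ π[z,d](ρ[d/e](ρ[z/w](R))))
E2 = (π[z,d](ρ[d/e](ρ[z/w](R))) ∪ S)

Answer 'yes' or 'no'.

E1 row counts bottom-up:
  S → 3
  R → 5
  ρ[z/w](R) → 5
  ρ[d/e](ρ[z/w](R)) → 5
  π[z,d](ρ[d/e](ρ[z/w](R))) → 5
  (S ∪ π[z,d](ρ[d/e](ρ[z/w](R)))) → 8
E2 row counts bottom-up:
  R → 5
  ρ[z/w](R) → 5
  ρ[d/e](ρ[z/w](R)) → 5
  π[z,d](ρ[d/e](ρ[z/w](R))) → 5
  S → 3
  (π[z,d](ρ[d/e](ρ[z/w](R))) ∪ S) → 8

E1 and E2 produce the same multiset:
z | d
p | 2
q | 3
q | 5
r | 7
r | 8
s | 5
s | 7
s | 8

yes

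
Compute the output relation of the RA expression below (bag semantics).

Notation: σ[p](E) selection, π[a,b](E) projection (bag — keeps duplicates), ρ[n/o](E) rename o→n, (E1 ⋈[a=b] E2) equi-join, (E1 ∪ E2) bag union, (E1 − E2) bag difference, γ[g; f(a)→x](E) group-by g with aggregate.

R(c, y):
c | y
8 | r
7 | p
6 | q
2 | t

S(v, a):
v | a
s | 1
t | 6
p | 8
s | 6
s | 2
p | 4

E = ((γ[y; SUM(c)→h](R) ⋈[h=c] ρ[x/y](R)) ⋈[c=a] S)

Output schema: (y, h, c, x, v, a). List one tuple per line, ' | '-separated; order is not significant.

Row counts bottom-up:
  R → 4
  γ[y; SUM(c)→h](R) → 4
  R → 4
  ρ[x/y](R) → 4
  (γ[y; SUM(c)→h](R) ⋈[h=c] ρ[x/y](R)) → 4
  S → 6
  ((γ[y; SUM(c)→h](R) ⋈[h=c] ρ[x/y](R)) ⋈[c=a] S) → 4

== RESULT ==
y | h | c | x | v | a
q | 6 | 6 | q | s | 6
q | 6 | 6 | q | t | 6
r | 8 | 8 | r | p | 8
t | 2 | 2 | t | s | 2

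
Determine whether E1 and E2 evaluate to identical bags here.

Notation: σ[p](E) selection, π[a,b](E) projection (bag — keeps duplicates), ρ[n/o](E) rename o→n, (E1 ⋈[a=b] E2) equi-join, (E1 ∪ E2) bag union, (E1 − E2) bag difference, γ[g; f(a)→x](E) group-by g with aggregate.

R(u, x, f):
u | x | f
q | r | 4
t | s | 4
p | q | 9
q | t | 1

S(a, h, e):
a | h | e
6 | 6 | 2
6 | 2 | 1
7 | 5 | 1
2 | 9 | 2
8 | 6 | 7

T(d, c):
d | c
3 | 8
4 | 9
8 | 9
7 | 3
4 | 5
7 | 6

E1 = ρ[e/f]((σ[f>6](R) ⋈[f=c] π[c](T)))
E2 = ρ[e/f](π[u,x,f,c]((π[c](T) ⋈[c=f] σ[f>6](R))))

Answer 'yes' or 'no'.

E1 per-node cardinality:
  R → 4
  σ[f>6](R) → 1
  T → 6
  π[c](T) → 6
  (σ[f>6](R) ⋈[f=c] π[c](T)) → 2
  ρ[e/f]((σ[f>6](R) ⋈[f=c] π[c](T))) → 2
E2 per-node cardinality:
  T → 6
  π[c](T) → 6
  R → 4
  σ[f>6](R) → 1
  (π[c](T) ⋈[c=f] σ[f>6](R)) → 2
  π[u,x,f,c]((π[c](T) ⋈[c=f] σ[f>6](R))) → 2
  ρ[e/f](π[u,x,f,c]((π[c](T) ⋈[c=f] σ[f>6](R)))) → 2

E1 and E2 produce the same multiset:
u | x | e | c
p | q | 9 | 9
p | q | 9 | 9

yes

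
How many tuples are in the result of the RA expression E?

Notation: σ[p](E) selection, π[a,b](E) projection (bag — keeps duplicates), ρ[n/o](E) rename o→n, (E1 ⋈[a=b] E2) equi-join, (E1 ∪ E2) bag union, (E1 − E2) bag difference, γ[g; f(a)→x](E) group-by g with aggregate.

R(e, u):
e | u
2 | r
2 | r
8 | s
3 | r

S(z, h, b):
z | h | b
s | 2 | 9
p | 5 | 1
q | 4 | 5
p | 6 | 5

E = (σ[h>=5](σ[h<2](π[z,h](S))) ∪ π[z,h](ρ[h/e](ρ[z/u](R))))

Per-node cardinality:
  S → 4
  π[z,h](S) → 4
  σ[h<2](π[z,h](S)) → 0
  σ[h>=5](σ[h<2](π[z,h](S))) → 0
  R → 4
  ρ[z/u](R) → 4
  ρ[h/e](ρ[z/u](R)) → 4
  π[z,h](ρ[h/e](ρ[z/u](R))) → 4
  (σ[h>=5](σ[h<2](π[z,h](S))) ∪ π[z,h](ρ[h/e](ρ[z/u](R)))) → 4

|E| = 4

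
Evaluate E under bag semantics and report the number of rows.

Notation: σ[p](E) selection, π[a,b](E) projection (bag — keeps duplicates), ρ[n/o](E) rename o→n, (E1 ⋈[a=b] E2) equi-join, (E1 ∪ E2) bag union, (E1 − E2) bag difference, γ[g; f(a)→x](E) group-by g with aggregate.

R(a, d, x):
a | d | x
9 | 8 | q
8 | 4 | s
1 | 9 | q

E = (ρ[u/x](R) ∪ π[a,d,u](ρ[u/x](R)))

Row counts bottom-up:
  R → 3
  ρ[u/x](R) → 3
  R → 3
  ρ[u/x](R) → 3
  π[a,d,u](ρ[u/x](R)) → 3
  (ρ[u/x](R) ∪ π[a,d,u](ρ[u/x](R))) → 6

|E| = 6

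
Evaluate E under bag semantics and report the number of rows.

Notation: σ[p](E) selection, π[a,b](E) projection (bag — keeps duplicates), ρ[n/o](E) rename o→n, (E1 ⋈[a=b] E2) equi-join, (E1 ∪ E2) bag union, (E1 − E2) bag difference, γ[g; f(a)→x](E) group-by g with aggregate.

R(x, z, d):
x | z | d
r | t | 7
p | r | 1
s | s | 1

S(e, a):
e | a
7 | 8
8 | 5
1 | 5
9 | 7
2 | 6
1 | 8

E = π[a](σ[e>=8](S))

Stepwise |·|:
  S → 6
  σ[e>=8](S) → 2
  π[a](σ[e>=8](S)) → 2

|E| = 2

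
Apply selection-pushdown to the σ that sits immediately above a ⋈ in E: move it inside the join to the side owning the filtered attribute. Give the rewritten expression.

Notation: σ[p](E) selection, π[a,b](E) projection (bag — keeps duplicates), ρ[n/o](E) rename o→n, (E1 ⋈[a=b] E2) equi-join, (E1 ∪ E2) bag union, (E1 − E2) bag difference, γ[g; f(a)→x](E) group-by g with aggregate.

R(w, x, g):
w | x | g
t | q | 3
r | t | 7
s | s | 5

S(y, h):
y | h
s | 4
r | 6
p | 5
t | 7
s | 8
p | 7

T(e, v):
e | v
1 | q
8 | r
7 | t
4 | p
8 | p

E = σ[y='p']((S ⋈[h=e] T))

σ filters on y, owned by the left side.
E' = (σ[y='p'](S) ⋈[h=e] T)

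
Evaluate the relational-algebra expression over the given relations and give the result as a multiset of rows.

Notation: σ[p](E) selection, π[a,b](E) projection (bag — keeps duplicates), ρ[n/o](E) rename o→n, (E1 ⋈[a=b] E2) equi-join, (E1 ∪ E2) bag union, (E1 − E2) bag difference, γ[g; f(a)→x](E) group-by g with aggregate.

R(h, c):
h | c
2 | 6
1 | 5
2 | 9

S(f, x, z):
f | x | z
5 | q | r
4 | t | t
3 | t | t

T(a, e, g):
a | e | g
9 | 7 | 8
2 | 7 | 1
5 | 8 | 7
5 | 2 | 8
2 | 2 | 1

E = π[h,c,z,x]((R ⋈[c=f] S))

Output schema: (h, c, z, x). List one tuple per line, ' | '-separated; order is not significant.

Per-node cardinality:
  R → 3
  S → 3
  (R ⋈[c=f] S) → 1
  π[h,c,z,x]((R ⋈[c=f] S)) → 1

== RESULT ==
h | c | z | x
1 | 5 | r | q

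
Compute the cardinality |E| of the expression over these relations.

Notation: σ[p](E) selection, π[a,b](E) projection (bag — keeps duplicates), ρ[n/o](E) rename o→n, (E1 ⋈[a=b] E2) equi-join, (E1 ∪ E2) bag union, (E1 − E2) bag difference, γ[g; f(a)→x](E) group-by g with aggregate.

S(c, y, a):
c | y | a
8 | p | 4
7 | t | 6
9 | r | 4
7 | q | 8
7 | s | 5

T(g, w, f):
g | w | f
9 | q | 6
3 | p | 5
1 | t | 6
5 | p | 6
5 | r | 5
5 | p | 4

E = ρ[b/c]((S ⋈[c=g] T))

Per-node cardinality:
  S → 5
  T → 6
  (S ⋈[c=g] T) → 1
  ρ[b/c]((S ⋈[c=g] T)) → 1

|E| = 1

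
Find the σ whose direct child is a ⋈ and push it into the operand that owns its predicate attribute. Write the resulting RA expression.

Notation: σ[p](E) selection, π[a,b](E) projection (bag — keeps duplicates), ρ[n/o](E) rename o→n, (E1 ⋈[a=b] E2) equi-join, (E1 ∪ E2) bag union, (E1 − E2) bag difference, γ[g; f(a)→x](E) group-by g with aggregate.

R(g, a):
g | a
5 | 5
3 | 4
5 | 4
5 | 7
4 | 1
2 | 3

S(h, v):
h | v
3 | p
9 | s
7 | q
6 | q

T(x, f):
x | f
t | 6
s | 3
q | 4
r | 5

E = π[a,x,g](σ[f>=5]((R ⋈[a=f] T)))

σ filters on f, owned by the right side.
E' = π[a,x,g]((R ⋈[a=f] σ[f>=5](T)))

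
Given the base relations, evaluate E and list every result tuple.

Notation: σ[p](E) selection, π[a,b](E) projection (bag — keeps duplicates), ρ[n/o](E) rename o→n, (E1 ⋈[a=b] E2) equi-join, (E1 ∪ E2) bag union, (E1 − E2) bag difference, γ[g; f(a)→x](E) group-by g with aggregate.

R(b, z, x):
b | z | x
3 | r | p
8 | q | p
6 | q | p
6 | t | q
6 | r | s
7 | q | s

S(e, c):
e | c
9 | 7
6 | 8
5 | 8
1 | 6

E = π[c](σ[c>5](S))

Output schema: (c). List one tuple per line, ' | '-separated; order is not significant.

Row counts bottom-up:
  S → 4
  σ[c>5](S) → 4
  π[c](σ[c>5](S)) → 4

== RESULT ==
c
6
7
8
8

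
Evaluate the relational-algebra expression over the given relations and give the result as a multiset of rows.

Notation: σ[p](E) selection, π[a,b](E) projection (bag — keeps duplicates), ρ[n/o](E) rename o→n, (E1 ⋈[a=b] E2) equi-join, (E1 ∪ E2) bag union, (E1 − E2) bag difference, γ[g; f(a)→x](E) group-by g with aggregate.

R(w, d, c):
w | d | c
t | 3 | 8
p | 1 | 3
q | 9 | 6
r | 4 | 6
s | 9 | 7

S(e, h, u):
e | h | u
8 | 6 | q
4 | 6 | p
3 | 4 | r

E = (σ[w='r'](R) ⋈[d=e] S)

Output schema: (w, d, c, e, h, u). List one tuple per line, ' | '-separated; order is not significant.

Per-node cardinality:
  R → 5
  σ[w='r'](R) → 1
  S → 3
  (σ[w='r'](R) ⋈[d=e] S) → 1

== RESULT ==
w | d | c | e | h | u
r | 4 | 6 | 4 | 6 | p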